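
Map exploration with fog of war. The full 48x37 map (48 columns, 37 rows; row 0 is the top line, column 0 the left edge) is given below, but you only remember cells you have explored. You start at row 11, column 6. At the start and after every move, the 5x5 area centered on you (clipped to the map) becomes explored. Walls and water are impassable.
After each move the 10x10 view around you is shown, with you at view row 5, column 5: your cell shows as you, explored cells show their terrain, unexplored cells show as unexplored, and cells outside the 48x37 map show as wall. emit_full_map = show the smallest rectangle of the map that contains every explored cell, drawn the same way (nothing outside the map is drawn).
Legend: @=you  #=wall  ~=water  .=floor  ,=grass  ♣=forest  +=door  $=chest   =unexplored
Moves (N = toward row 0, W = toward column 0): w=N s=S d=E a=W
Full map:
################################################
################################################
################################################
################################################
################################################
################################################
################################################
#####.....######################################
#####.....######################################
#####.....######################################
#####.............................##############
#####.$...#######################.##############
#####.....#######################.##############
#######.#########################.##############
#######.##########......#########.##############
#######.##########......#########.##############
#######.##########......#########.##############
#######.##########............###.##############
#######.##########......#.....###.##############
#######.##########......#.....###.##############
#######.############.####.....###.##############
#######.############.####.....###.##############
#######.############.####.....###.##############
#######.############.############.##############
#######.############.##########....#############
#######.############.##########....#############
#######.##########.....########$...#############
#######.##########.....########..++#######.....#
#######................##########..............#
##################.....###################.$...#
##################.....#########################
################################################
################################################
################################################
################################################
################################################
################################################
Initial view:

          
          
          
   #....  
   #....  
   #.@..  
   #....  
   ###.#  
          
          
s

          
          
   #....  
   #....  
   #.$..  
   #.@..  
   ###.#  
   ###.#  
          
          

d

          
          
  #....   
  #.....  
  #.$...  
  #..@..  
  ###.##  
  ###.##  
          
          

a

          
          
   #....  
   #..... 
   #.$... 
   #.@... 
   ###.## 
   ###.## 
          
          

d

          
          
  #....   
  #.....  
  #.$...  
  #..@..  
  ###.##  
  ###.##  
          
          

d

          
          
 #....    
 #......  
 #.$...#  
 #...@.#  
 ###.###  
 ###.###  
          
          

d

          
          
#....     
#.......  
#.$...##  
#....@##  
###.####  
###.####  
          
          

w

          
          
          
#.....##  
#.......  
#.$..@##  
#.....##  
###.####  
###.####  
          

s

          
          
#.....##  
#.......  
#.$...##  
#....@##  
###.####  
###.####  
          
          

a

          
          
 #.....## 
 #....... 
 #.$...## 
 #...@.## 
 ###.#### 
 ###.#### 
          
          

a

          
          
  #.....##
  #.......
  #.$...##
  #..@..##
  ###.####
  ###.####
          
          

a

          
          
   #.....#
   #......
   #.$...#
   #.@...#
   ###.###
   ###.###
          
          

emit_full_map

#.....##
#.......
#.$...##
#.@...##
###.####
###.####

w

          
          
          
   #.....#
   #......
   #.@...#
   #.....#
   ###.###
   ###.###
          

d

          
          
          
  #.....##
  #.......
  #.$@..##
  #.....##
  ###.####
  ###.####
          

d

          
          
          
 #.....## 
 #....... 
 #.$.@.## 
 #.....## 
 ###.#### 
 ###.#### 
          

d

          
          
          
#.....##  
#.......  
#.$..@##  
#.....##  
###.####  
###.####  
          

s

          
          
#.....##  
#.......  
#.$...##  
#....@##  
###.####  
###.####  
          
          

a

          
          
 #.....## 
 #....... 
 #.$...## 
 #...@.## 
 ###.#### 
 ###.#### 
          
          


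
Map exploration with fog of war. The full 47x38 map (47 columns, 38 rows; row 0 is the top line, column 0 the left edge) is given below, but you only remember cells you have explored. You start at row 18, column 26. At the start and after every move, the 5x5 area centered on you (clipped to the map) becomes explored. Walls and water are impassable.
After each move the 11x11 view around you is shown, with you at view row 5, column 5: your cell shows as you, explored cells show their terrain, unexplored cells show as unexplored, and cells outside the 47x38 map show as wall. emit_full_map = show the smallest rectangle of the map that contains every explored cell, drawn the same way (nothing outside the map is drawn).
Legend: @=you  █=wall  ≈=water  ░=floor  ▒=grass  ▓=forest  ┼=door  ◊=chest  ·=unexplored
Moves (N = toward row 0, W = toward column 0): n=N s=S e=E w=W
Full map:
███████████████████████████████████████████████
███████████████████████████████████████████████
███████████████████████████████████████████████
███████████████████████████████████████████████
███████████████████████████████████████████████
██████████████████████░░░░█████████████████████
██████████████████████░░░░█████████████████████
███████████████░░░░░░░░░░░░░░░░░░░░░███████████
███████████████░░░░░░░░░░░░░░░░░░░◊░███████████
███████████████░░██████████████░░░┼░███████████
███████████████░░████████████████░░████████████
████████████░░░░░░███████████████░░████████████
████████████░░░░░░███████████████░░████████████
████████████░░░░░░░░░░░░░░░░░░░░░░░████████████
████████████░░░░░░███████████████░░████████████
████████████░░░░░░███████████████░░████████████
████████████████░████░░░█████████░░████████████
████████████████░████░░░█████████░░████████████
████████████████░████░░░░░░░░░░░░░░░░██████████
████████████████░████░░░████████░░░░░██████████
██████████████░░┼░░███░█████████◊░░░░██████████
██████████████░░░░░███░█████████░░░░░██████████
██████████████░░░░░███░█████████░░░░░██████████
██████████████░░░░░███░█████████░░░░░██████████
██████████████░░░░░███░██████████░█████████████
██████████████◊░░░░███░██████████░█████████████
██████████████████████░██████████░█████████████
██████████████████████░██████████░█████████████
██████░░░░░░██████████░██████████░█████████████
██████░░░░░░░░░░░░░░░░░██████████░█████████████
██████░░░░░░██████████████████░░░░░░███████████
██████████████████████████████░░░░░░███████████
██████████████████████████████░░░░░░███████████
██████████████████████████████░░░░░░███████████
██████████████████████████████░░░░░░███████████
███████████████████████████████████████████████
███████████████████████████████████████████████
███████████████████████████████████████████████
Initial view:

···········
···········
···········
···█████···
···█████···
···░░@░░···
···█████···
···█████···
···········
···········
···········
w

···········
···········
···········
···░█████··
···░█████··
···░░@░░░··
···░█████··
···██████··
···········
···········
···········

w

···········
···········
···········
···░░█████·
···░░█████·
···░░@░░░░·
···░░█████·
···░██████·
···········
···········
···········

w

···········
···········
···········
···░░░█████
···░░░█████
···░░@░░░░░
···░░░█████
···█░██████
···········
···········
···········

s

···········
···········
···░░░█████
···░░░█████
···░░░░░░░░
···░░@█████
···█░██████
···█░███···
···········
···········
···········

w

···········
···········
····░░░████
···█░░░████
···█░░░░░░░
···█░@░████
···██░█████
···██░███··
···········
···········
···········

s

···········
····░░░████
···█░░░████
···█░░░░░░░
···█░░░████
···██@█████
···██░███··
···██░██···
···········
···········
···········

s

····░░░████
···█░░░████
···█░░░░░░░
···█░░░████
···██░█████
···██@███··
···██░██···
···██░██···
···········
···········
···········

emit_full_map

·░░░█████
█░░░█████
█░░░░░░░░
█░░░█████
██░██████
██@███···
██░██····
██░██····

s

···█░░░████
···█░░░░░░░
···█░░░████
···██░█████
···██░███··
···██@██···
···██░██···
···██░██···
···········
···········
···········

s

···█░░░░░░░
···█░░░████
···██░█████
···██░███··
···██░██···
···██@██···
···██░██···
···██░██···
···········
···········
···········

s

···█░░░████
···██░█████
···██░███··
···██░██···
···██░██···
···██@██···
···██░██···
···██░██···
···········
···········
···········

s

···██░█████
···██░███··
···██░██···
···██░██···
···██░██···
···██@██···
···██░██···
···██░██···
···········
···········
···········

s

···██░███··
···██░██···
···██░██···
···██░██···
···██░██···
···██@██···
···██░██···
···██░██···
···········
···········
···········

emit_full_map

·░░░█████
█░░░█████
█░░░░░░░░
█░░░█████
██░██████
██░███···
██░██····
██░██····
██░██····
██░██····
██@██····
██░██····
██░██····

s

···██░██···
···██░██···
···██░██···
···██░██···
···██░██···
···██@██···
···██░██···
···░░░██···
···········
···········
···········

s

···██░██···
···██░██···
···██░██···
···██░██···
···██░██···
···██@██···
···░░░██···
···█████···
···········
···········
···········

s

···██░██···
···██░██···
···██░██···
···██░██···
···██░██···
···░░@██···
···█████···
···█████···
···········
···········
···········

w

····██░██··
····██░██··
····██░██··
···███░██··
···███░██··
···░░@░██··
···██████··
···██████··
···········
···········
···········

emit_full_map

··░░░█████
·█░░░█████
·█░░░░░░░░
·█░░░█████
·██░██████
·██░███···
·██░██····
·██░██····
·██░██····
·██░██····
·██░██····
███░██····
███░██····
░░@░██····
██████····
██████····

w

·····██░██·
·····██░██·
·····██░██·
···████░██·
···████░██·
···░░@░░██·
···███████·
···███████·
···········
···········
···········

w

······██░██
······██░██
······██░██
···█████░██
···█████░██
···░░@░░░██
···████████
···████████
···········
···········
···········

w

·······██░█
·······██░█
·······██░█
···██████░█
···██████░█
···░░@░░░░█
···████████
···████████
···········
···········
···········

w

········██░
········██░
········██░
···███████░
···███████░
···░░@░░░░░
···████████
···████████
···········
···········
···········

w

·········██
·········██
·········██
···████████
···████████
···░░@░░░░░
···████████
···████████
···········
···········
···········

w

··········█
··········█
··········█
···████████
···████████
···░░@░░░░░
···████████
···████████
···········
···········
···········

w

···········
···········
···········
···████████
···████████
···░░@░░░░░
···████████
···████████
···········
···········
···········

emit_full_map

·········░░░█████
········█░░░█████
········█░░░░░░░░
········█░░░█████
········██░██████
········██░███···
········██░██····
········██░██····
········██░██····
········██░██····
········██░██····
██████████░██····
██████████░██····
░░@░░░░░░░░██····
█████████████····
█████████████····


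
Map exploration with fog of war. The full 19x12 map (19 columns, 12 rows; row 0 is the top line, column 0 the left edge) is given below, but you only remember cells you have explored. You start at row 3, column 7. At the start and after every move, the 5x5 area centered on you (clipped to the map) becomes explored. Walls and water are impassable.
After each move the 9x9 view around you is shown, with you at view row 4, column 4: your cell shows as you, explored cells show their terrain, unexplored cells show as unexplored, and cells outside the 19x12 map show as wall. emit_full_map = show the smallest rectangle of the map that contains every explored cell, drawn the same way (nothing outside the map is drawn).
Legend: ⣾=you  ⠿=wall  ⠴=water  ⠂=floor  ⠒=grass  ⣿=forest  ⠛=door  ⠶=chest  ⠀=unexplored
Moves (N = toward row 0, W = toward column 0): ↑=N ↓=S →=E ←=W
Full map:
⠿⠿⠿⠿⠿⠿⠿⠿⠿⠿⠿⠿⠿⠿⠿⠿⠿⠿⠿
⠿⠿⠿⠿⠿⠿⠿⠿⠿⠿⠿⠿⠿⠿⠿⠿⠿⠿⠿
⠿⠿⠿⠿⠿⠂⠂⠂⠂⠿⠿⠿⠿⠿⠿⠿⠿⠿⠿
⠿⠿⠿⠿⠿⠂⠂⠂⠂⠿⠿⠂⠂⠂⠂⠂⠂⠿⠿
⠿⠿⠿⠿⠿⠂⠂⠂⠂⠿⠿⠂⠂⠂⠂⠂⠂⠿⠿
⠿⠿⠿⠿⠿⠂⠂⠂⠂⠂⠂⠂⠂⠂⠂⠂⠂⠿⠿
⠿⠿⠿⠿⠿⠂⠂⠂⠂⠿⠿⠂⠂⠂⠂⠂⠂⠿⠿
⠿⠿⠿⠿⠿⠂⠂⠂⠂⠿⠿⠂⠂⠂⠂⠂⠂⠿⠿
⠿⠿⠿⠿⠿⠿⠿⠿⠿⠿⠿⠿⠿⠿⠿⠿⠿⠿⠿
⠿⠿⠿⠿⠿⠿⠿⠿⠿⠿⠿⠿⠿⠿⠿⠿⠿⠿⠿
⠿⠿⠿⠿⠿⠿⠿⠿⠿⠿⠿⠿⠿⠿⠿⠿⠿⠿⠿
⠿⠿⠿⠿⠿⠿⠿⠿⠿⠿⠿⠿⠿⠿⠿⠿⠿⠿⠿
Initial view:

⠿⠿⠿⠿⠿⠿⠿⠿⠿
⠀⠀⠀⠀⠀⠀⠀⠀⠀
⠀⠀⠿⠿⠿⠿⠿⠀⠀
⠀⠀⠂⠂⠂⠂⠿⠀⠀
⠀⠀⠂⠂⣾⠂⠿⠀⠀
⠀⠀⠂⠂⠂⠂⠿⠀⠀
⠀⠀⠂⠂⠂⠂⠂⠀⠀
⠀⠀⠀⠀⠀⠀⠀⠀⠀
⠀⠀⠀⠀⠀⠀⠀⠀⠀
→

⠿⠿⠿⠿⠿⠿⠿⠿⠿
⠀⠀⠀⠀⠀⠀⠀⠀⠀
⠀⠿⠿⠿⠿⠿⠿⠀⠀
⠀⠂⠂⠂⠂⠿⠿⠀⠀
⠀⠂⠂⠂⣾⠿⠿⠀⠀
⠀⠂⠂⠂⠂⠿⠿⠀⠀
⠀⠂⠂⠂⠂⠂⠂⠀⠀
⠀⠀⠀⠀⠀⠀⠀⠀⠀
⠀⠀⠀⠀⠀⠀⠀⠀⠀

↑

⠿⠿⠿⠿⠿⠿⠿⠿⠿
⠿⠿⠿⠿⠿⠿⠿⠿⠿
⠀⠀⠿⠿⠿⠿⠿⠀⠀
⠀⠿⠿⠿⠿⠿⠿⠀⠀
⠀⠂⠂⠂⣾⠿⠿⠀⠀
⠀⠂⠂⠂⠂⠿⠿⠀⠀
⠀⠂⠂⠂⠂⠿⠿⠀⠀
⠀⠂⠂⠂⠂⠂⠂⠀⠀
⠀⠀⠀⠀⠀⠀⠀⠀⠀

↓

⠿⠿⠿⠿⠿⠿⠿⠿⠿
⠀⠀⠿⠿⠿⠿⠿⠀⠀
⠀⠿⠿⠿⠿⠿⠿⠀⠀
⠀⠂⠂⠂⠂⠿⠿⠀⠀
⠀⠂⠂⠂⣾⠿⠿⠀⠀
⠀⠂⠂⠂⠂⠿⠿⠀⠀
⠀⠂⠂⠂⠂⠂⠂⠀⠀
⠀⠀⠀⠀⠀⠀⠀⠀⠀
⠀⠀⠀⠀⠀⠀⠀⠀⠀

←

⠿⠿⠿⠿⠿⠿⠿⠿⠿
⠀⠀⠀⠿⠿⠿⠿⠿⠀
⠀⠀⠿⠿⠿⠿⠿⠿⠀
⠀⠀⠂⠂⠂⠂⠿⠿⠀
⠀⠀⠂⠂⣾⠂⠿⠿⠀
⠀⠀⠂⠂⠂⠂⠿⠿⠀
⠀⠀⠂⠂⠂⠂⠂⠂⠀
⠀⠀⠀⠀⠀⠀⠀⠀⠀
⠀⠀⠀⠀⠀⠀⠀⠀⠀

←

⠿⠿⠿⠿⠿⠿⠿⠿⠿
⠀⠀⠀⠀⠿⠿⠿⠿⠿
⠀⠀⠿⠿⠿⠿⠿⠿⠿
⠀⠀⠿⠂⠂⠂⠂⠿⠿
⠀⠀⠿⠂⣾⠂⠂⠿⠿
⠀⠀⠿⠂⠂⠂⠂⠿⠿
⠀⠀⠿⠂⠂⠂⠂⠂⠂
⠀⠀⠀⠀⠀⠀⠀⠀⠀
⠀⠀⠀⠀⠀⠀⠀⠀⠀

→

⠿⠿⠿⠿⠿⠿⠿⠿⠿
⠀⠀⠀⠿⠿⠿⠿⠿⠀
⠀⠿⠿⠿⠿⠿⠿⠿⠀
⠀⠿⠂⠂⠂⠂⠿⠿⠀
⠀⠿⠂⠂⣾⠂⠿⠿⠀
⠀⠿⠂⠂⠂⠂⠿⠿⠀
⠀⠿⠂⠂⠂⠂⠂⠂⠀
⠀⠀⠀⠀⠀⠀⠀⠀⠀
⠀⠀⠀⠀⠀⠀⠀⠀⠀

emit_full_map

⠀⠀⠿⠿⠿⠿⠿
⠿⠿⠿⠿⠿⠿⠿
⠿⠂⠂⠂⠂⠿⠿
⠿⠂⠂⣾⠂⠿⠿
⠿⠂⠂⠂⠂⠿⠿
⠿⠂⠂⠂⠂⠂⠂

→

⠿⠿⠿⠿⠿⠿⠿⠿⠿
⠀⠀⠿⠿⠿⠿⠿⠀⠀
⠿⠿⠿⠿⠿⠿⠿⠀⠀
⠿⠂⠂⠂⠂⠿⠿⠀⠀
⠿⠂⠂⠂⣾⠿⠿⠀⠀
⠿⠂⠂⠂⠂⠿⠿⠀⠀
⠿⠂⠂⠂⠂⠂⠂⠀⠀
⠀⠀⠀⠀⠀⠀⠀⠀⠀
⠀⠀⠀⠀⠀⠀⠀⠀⠀

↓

⠀⠀⠿⠿⠿⠿⠿⠀⠀
⠿⠿⠿⠿⠿⠿⠿⠀⠀
⠿⠂⠂⠂⠂⠿⠿⠀⠀
⠿⠂⠂⠂⠂⠿⠿⠀⠀
⠿⠂⠂⠂⣾⠿⠿⠀⠀
⠿⠂⠂⠂⠂⠂⠂⠀⠀
⠀⠀⠂⠂⠂⠿⠿⠀⠀
⠀⠀⠀⠀⠀⠀⠀⠀⠀
⠀⠀⠀⠀⠀⠀⠀⠀⠀

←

⠀⠀⠀⠿⠿⠿⠿⠿⠀
⠀⠿⠿⠿⠿⠿⠿⠿⠀
⠀⠿⠂⠂⠂⠂⠿⠿⠀
⠀⠿⠂⠂⠂⠂⠿⠿⠀
⠀⠿⠂⠂⣾⠂⠿⠿⠀
⠀⠿⠂⠂⠂⠂⠂⠂⠀
⠀⠀⠂⠂⠂⠂⠿⠿⠀
⠀⠀⠀⠀⠀⠀⠀⠀⠀
⠀⠀⠀⠀⠀⠀⠀⠀⠀

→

⠀⠀⠿⠿⠿⠿⠿⠀⠀
⠿⠿⠿⠿⠿⠿⠿⠀⠀
⠿⠂⠂⠂⠂⠿⠿⠀⠀
⠿⠂⠂⠂⠂⠿⠿⠀⠀
⠿⠂⠂⠂⣾⠿⠿⠀⠀
⠿⠂⠂⠂⠂⠂⠂⠀⠀
⠀⠂⠂⠂⠂⠿⠿⠀⠀
⠀⠀⠀⠀⠀⠀⠀⠀⠀
⠀⠀⠀⠀⠀⠀⠀⠀⠀

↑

⠿⠿⠿⠿⠿⠿⠿⠿⠿
⠀⠀⠿⠿⠿⠿⠿⠀⠀
⠿⠿⠿⠿⠿⠿⠿⠀⠀
⠿⠂⠂⠂⠂⠿⠿⠀⠀
⠿⠂⠂⠂⣾⠿⠿⠀⠀
⠿⠂⠂⠂⠂⠿⠿⠀⠀
⠿⠂⠂⠂⠂⠂⠂⠀⠀
⠀⠂⠂⠂⠂⠿⠿⠀⠀
⠀⠀⠀⠀⠀⠀⠀⠀⠀

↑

⠿⠿⠿⠿⠿⠿⠿⠿⠿
⠿⠿⠿⠿⠿⠿⠿⠿⠿
⠀⠀⠿⠿⠿⠿⠿⠀⠀
⠿⠿⠿⠿⠿⠿⠿⠀⠀
⠿⠂⠂⠂⣾⠿⠿⠀⠀
⠿⠂⠂⠂⠂⠿⠿⠀⠀
⠿⠂⠂⠂⠂⠿⠿⠀⠀
⠿⠂⠂⠂⠂⠂⠂⠀⠀
⠀⠂⠂⠂⠂⠿⠿⠀⠀

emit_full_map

⠀⠀⠿⠿⠿⠿⠿
⠿⠿⠿⠿⠿⠿⠿
⠿⠂⠂⠂⣾⠿⠿
⠿⠂⠂⠂⠂⠿⠿
⠿⠂⠂⠂⠂⠿⠿
⠿⠂⠂⠂⠂⠂⠂
⠀⠂⠂⠂⠂⠿⠿


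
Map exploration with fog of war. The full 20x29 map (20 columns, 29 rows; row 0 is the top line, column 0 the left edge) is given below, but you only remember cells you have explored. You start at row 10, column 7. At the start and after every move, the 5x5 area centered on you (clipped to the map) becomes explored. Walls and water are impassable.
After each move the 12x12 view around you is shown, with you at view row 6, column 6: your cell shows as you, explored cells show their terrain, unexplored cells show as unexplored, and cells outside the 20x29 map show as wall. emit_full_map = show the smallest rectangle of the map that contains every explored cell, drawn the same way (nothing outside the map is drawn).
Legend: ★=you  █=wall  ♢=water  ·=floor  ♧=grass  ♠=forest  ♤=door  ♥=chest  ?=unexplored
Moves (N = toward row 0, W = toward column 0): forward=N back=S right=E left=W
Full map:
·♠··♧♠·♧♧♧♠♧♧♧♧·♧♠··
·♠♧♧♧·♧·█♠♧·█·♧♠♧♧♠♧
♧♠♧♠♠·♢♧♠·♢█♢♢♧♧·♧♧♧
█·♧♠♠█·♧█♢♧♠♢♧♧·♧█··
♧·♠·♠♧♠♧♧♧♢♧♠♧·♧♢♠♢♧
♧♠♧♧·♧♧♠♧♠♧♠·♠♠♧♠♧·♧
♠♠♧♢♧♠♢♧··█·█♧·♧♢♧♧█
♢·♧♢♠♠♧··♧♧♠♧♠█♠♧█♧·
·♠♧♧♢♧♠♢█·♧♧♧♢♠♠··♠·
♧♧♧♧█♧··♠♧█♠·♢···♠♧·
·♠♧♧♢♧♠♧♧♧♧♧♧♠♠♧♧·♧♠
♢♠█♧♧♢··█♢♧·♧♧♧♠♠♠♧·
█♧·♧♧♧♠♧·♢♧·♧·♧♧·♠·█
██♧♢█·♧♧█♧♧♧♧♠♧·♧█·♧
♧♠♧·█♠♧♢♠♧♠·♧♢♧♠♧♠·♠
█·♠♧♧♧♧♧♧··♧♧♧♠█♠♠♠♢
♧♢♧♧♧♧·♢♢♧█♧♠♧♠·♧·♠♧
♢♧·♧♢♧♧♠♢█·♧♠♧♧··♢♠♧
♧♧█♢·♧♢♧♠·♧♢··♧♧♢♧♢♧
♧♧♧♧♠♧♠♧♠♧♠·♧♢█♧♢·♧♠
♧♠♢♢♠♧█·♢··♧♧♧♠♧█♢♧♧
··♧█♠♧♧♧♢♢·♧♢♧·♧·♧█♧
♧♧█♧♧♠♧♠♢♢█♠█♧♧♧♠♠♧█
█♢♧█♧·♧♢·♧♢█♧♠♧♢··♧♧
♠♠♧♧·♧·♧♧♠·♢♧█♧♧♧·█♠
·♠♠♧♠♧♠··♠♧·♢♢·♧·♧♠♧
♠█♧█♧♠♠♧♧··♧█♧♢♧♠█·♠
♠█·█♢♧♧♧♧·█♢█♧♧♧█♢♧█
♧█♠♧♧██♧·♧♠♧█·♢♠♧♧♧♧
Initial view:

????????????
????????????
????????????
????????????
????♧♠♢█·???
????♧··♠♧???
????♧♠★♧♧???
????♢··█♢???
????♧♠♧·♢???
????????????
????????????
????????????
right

????????????
????????????
????????????
????????????
???♧♠♢█·♧???
???♧··♠♧█???
???♧♠♧★♧♧???
???♢··█♢♧???
???♧♠♧·♢♧???
????????????
????????????
????????????

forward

????????????
????????????
????????????
????????????
????♧··♧♧???
???♧♠♢█·♧???
???♧··★♧█???
???♧♠♧♧♧♧???
???♢··█♢♧???
???♧♠♧·♢♧???
????????????
????????????

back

????????????
????????????
????????????
????♧··♧♧???
???♧♠♢█·♧???
???♧··♠♧█???
???♧♠♧★♧♧???
???♢··█♢♧???
???♧♠♧·♢♧???
????????????
????????????
????????????

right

????????????
????????????
????????????
???♧··♧♧????
??♧♠♢█·♧♧???
??♧··♠♧█♠???
??♧♠♧♧★♧♧???
??♢··█♢♧·???
??♧♠♧·♢♧·???
????????????
????????????
????????????

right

????????????
????????????
????????????
??♧··♧♧?????
?♧♠♢█·♧♧♧???
?♧··♠♧█♠·???
?♧♠♧♧♧★♧♧???
?♢··█♢♧·♧???
?♧♠♧·♢♧·♧???
????????????
????????????
????????????

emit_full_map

?♧··♧♧??
♧♠♢█·♧♧♧
♧··♠♧█♠·
♧♠♧♧♧★♧♧
♢··█♢♧·♧
♧♠♧·♢♧·♧

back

????????????
????????????
??♧··♧♧?????
?♧♠♢█·♧♧♧???
?♧··♠♧█♠·???
?♧♠♧♧♧♧♧♧???
?♢··█♢★·♧???
?♧♠♧·♢♧·♧???
????█♧♧♧♧???
????????????
????????????
????????????

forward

????????????
????????????
????????????
??♧··♧♧?????
?♧♠♢█·♧♧♧???
?♧··♠♧█♠·???
?♧♠♧♧♧★♧♧???
?♢··█♢♧·♧???
?♧♠♧·♢♧·♧???
????█♧♧♧♧???
????????????
????????????

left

????????????
????????????
????????????
???♧··♧♧????
??♧♠♢█·♧♧♧??
??♧··♠♧█♠·??
??♧♠♧♧★♧♧♧??
??♢··█♢♧·♧??
??♧♠♧·♢♧·♧??
?????█♧♧♧♧??
????????????
????????????

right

????????????
????????????
????????????
??♧··♧♧?????
?♧♠♢█·♧♧♧???
?♧··♠♧█♠·???
?♧♠♧♧♧★♧♧???
?♢··█♢♧·♧???
?♧♠♧·♢♧·♧???
????█♧♧♧♧???
????????????
????????????

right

????????????
????????????
????????????
?♧··♧♧??????
♧♠♢█·♧♧♧♢???
♧··♠♧█♠·♢???
♧♠♧♧♧♧★♧♠???
♢··█♢♧·♧♧???
♧♠♧·♢♧·♧·???
???█♧♧♧♧????
????????????
????????????

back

????????????
????????????
?♧··♧♧??????
♧♠♢█·♧♧♧♢???
♧··♠♧█♠·♢???
♧♠♧♧♧♧♧♧♠???
♢··█♢♧★♧♧???
♧♠♧·♢♧·♧·???
???█♧♧♧♧♠???
????????????
????????????
????????????

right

????????????
????????????
♧··♧♧???????
♠♢█·♧♧♧♢????
··♠♧█♠·♢·???
♠♧♧♧♧♧♧♠♠???
··█♢♧·★♧♧???
♠♧·♢♧·♧·♧???
??█♧♧♧♧♠♧???
????????????
????????????
????????????

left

????????????
????????????
?♧··♧♧??????
♧♠♢█·♧♧♧♢???
♧··♠♧█♠·♢·??
♧♠♧♧♧♧♧♧♠♠??
♢··█♢♧★♧♧♧??
♧♠♧·♢♧·♧·♧??
???█♧♧♧♧♠♧??
????????????
????????????
????????????

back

????????????
?♧··♧♧??????
♧♠♢█·♧♧♧♢???
♧··♠♧█♠·♢·??
♧♠♧♧♧♧♧♧♠♠??
♢··█♢♧·♧♧♧??
♧♠♧·♢♧★♧·♧??
???█♧♧♧♧♠♧??
????♧♠·♧♢???
????????????
????????????
????????????

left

????????????
??♧··♧♧?????
?♧♠♢█·♧♧♧♢??
?♧··♠♧█♠·♢·?
?♧♠♧♧♧♧♧♧♠♠?
?♢··█♢♧·♧♧♧?
?♧♠♧·♢★·♧·♧?
????█♧♧♧♧♠♧?
????♠♧♠·♧♢??
????????????
????????????
????????????

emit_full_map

?♧··♧♧????
♧♠♢█·♧♧♧♢?
♧··♠♧█♠·♢·
♧♠♧♧♧♧♧♧♠♠
♢··█♢♧·♧♧♧
♧♠♧·♢★·♧·♧
???█♧♧♧♧♠♧
???♠♧♠·♧♢?

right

????????????
?♧··♧♧??????
♧♠♢█·♧♧♧♢???
♧··♠♧█♠·♢·??
♧♠♧♧♧♧♧♧♠♠??
♢··█♢♧·♧♧♧??
♧♠♧·♢♧★♧·♧??
???█♧♧♧♧♠♧??
???♠♧♠·♧♢???
????????????
????????????
????????????

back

?♧··♧♧??????
♧♠♢█·♧♧♧♢???
♧··♠♧█♠·♢·??
♧♠♧♧♧♧♧♧♠♠??
♢··█♢♧·♧♧♧??
♧♠♧·♢♧·♧·♧??
???█♧♧★♧♠♧??
???♠♧♠·♧♢???
????··♧♧♧???
????????????
????????????
????????????

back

♧♠♢█·♧♧♧♢???
♧··♠♧█♠·♢·??
♧♠♧♧♧♧♧♧♠♠??
♢··█♢♧·♧♧♧??
♧♠♧·♢♧·♧·♧??
???█♧♧♧♧♠♧??
???♠♧♠★♧♢???
????··♧♧♧???
????♧█♧♠♧???
????????????
????????????
????????????

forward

?♧··♧♧??????
♧♠♢█·♧♧♧♢???
♧··♠♧█♠·♢·??
♧♠♧♧♧♧♧♧♠♠??
♢··█♢♧·♧♧♧??
♧♠♧·♢♧·♧·♧??
???█♧♧★♧♠♧??
???♠♧♠·♧♢???
????··♧♧♧???
????♧█♧♠♧???
????????????
????????????

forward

????????????
?♧··♧♧??????
♧♠♢█·♧♧♧♢???
♧··♠♧█♠·♢·??
♧♠♧♧♧♧♧♧♠♠??
♢··█♢♧·♧♧♧??
♧♠♧·♢♧★♧·♧??
???█♧♧♧♧♠♧??
???♠♧♠·♧♢???
????··♧♧♧???
????♧█♧♠♧???
????????????

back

?♧··♧♧??????
♧♠♢█·♧♧♧♢???
♧··♠♧█♠·♢·??
♧♠♧♧♧♧♧♧♠♠??
♢··█♢♧·♧♧♧??
♧♠♧·♢♧·♧·♧??
???█♧♧★♧♠♧??
???♠♧♠·♧♢???
????··♧♧♧???
????♧█♧♠♧???
????????????
????????????

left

??♧··♧♧?????
?♧♠♢█·♧♧♧♢??
?♧··♠♧█♠·♢·?
?♧♠♧♧♧♧♧♧♠♠?
?♢··█♢♧·♧♧♧?
?♧♠♧·♢♧·♧·♧?
????█♧★♧♧♠♧?
????♠♧♠·♧♢??
????♧··♧♧♧??
?????♧█♧♠♧??
????????????
????????????

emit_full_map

?♧··♧♧????
♧♠♢█·♧♧♧♢?
♧··♠♧█♠·♢·
♧♠♧♧♧♧♧♧♠♠
♢··█♢♧·♧♧♧
♧♠♧·♢♧·♧·♧
???█♧★♧♧♠♧
???♠♧♠·♧♢?
???♧··♧♧♧?
????♧█♧♠♧?

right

?♧··♧♧??????
♧♠♢█·♧♧♧♢???
♧··♠♧█♠·♢·??
♧♠♧♧♧♧♧♧♠♠??
♢··█♢♧·♧♧♧??
♧♠♧·♢♧·♧·♧??
???█♧♧★♧♠♧??
???♠♧♠·♧♢???
???♧··♧♧♧???
????♧█♧♠♧???
????????????
????????????

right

♧··♧♧???????
♠♢█·♧♧♧♢????
··♠♧█♠·♢·???
♠♧♧♧♧♧♧♠♠???
··█♢♧·♧♧♧???
♠♧·♢♧·♧·♧???
??█♧♧♧★♠♧???
??♠♧♠·♧♢♧???
??♧··♧♧♧♠???
???♧█♧♠♧????
????????????
????????????

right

··♧♧????????
♢█·♧♧♧♢?????
·♠♧█♠·♢·????
♧♧♧♧♧♧♠♠????
·█♢♧·♧♧♧♠???
♧·♢♧·♧·♧♧???
?█♧♧♧♧★♧·???
?♠♧♠·♧♢♧♠???
?♧··♧♧♧♠█???
??♧█♧♠♧?????
????????????
????????????

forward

????????????
··♧♧????????
♢█·♧♧♧♢?????
·♠♧█♠·♢·????
♧♧♧♧♧♧♠♠♧???
·█♢♧·♧♧♧♠???
♧·♢♧·♧★♧♧???
?█♧♧♧♧♠♧·???
?♠♧♠·♧♢♧♠???
?♧··♧♧♧♠█???
??♧█♧♠♧?????
????????????

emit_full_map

?♧··♧♧?????
♧♠♢█·♧♧♧♢??
♧··♠♧█♠·♢·?
♧♠♧♧♧♧♧♧♠♠♧
♢··█♢♧·♧♧♧♠
♧♠♧·♢♧·♧★♧♧
???█♧♧♧♧♠♧·
???♠♧♠·♧♢♧♠
???♧··♧♧♧♠█
????♧█♧♠♧??


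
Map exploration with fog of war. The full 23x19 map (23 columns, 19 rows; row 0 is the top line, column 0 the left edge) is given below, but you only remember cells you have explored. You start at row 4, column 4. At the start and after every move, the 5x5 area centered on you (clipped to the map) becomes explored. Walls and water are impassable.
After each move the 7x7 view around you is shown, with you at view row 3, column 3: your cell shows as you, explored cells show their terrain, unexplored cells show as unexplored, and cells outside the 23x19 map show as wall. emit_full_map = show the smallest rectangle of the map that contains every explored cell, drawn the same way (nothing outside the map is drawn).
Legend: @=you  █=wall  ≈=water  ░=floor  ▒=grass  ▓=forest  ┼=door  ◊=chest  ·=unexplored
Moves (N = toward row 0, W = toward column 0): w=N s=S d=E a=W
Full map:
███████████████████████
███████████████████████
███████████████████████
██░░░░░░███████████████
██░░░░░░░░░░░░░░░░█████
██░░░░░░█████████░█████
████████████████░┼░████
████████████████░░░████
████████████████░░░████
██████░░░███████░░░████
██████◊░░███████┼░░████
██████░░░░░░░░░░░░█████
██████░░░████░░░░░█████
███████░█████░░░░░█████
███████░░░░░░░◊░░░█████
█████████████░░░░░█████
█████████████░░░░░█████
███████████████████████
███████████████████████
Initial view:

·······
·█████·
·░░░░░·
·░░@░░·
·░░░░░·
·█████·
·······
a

·······
·██████
·█░░░░░
·█░@░░░
·█░░░░░
·██████
·······

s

·██████
·█░░░░░
·█░░░░░
·█░@░░░
·██████
·█████·
·······

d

██████·
█░░░░░·
█░░░░░·
█░░@░░·
██████·
██████·
·······

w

·······
██████·
█░░░░░·
█░░@░░·
█░░░░░·
██████·
██████·

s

██████·
█░░░░░·
█░░░░░·
█░░@░░·
██████·
██████·
·······

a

·██████
·█░░░░░
·█░░░░░
·█░@░░░
·██████
·██████
·······

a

█·█████
███░░░░
███░░░░
███@░░░
███████
███████
█······

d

·██████
██░░░░░
██░░░░░
██░@░░░
███████
███████
·······

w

·······
·██████
██░░░░░
██░@░░░
██░░░░░
███████
███████

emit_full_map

·██████
██░░░░░
██░@░░░
██░░░░░
███████
███████

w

·······
·█████·
·██████
██░@░░░
██░░░░░
██░░░░░
███████

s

·█████·
·██████
██░░░░░
██░@░░░
██░░░░░
███████
███████

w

·······
·█████·
·██████
██░@░░░
██░░░░░
██░░░░░
███████

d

·······
██████·
██████·
█░░@░░·
█░░░░░·
█░░░░░·
██████·

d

·······
██████·
██████·
░░░@░░·
░░░░░░·
░░░░░░·
█████··

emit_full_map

·███████
·███████
██░░░@░░
██░░░░░░
██░░░░░░
███████·
███████·

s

██████·
██████·
░░░░░░·
░░░@░░·
░░░░░░·
██████·
█████··

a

███████
███████
█░░░░░░
█░░@░░░
█░░░░░░
███████
██████·

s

███████
█░░░░░░
█░░░░░░
█░░@░░░
███████
██████·
·······

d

██████·
░░░░░░·
░░░░░░·
░░░@░░·
██████·
██████·
·······

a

███████
█░░░░░░
█░░░░░░
█░░@░░░
███████
███████
·······

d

██████·
░░░░░░·
░░░░░░·
░░░@░░·
██████·
██████·
·······

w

██████·
██████·
░░░░░░·
░░░@░░·
░░░░░░·
██████·
██████·

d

█████··
██████·
░░░░░█·
░░░@░░·
░░░░░█·
██████·
█████··

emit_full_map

·███████·
·████████
██░░░░░░█
██░░░░@░░
██░░░░░░█
█████████
████████·

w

·······
██████·
██████·
░░░@░█·
░░░░░░·
░░░░░█·
██████·

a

·······
███████
███████
░░░@░░█
░░░░░░░
░░░░░░█
███████

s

███████
███████
░░░░░░█
░░░@░░░
░░░░░░█
███████
██████·

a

███████
███████
█░░░░░░
█░░@░░░
█░░░░░░
███████
███████

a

·██████
·██████
██░░░░░
██░@░░░
██░░░░░
███████
███████

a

█·█████
███████
███░░░░
███@░░░
███░░░░
███████
███████

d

·██████
███████
██░░░░░
██░@░░░
██░░░░░
███████
███████

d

███████
███████
█░░░░░░
█░░@░░░
█░░░░░░
███████
███████

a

·██████
███████
██░░░░░
██░@░░░
██░░░░░
███████
███████

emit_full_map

·████████
█████████
██░░░░░░█
██░@░░░░░
██░░░░░░█
█████████
████████·
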